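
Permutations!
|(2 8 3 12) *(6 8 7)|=6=|(2 7 6 8 3 12)|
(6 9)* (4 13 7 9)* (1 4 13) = (1 4)(6 13 7 9) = [0, 4, 2, 3, 1, 5, 13, 9, 8, 6, 10, 11, 12, 7]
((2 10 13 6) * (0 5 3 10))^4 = ((0 5 3 10 13 6 2))^4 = (0 13 5 6 3 2 10)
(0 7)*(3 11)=(0 7)(3 11)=[7, 1, 2, 11, 4, 5, 6, 0, 8, 9, 10, 3]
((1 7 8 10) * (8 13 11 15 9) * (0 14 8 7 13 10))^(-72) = (1 7 15 13 10 9 11)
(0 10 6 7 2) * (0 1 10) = [0, 10, 1, 3, 4, 5, 7, 2, 8, 9, 6] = (1 10 6 7 2)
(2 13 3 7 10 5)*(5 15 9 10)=(2 13 3 7 5)(9 10 15)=[0, 1, 13, 7, 4, 2, 6, 5, 8, 10, 15, 11, 12, 3, 14, 9]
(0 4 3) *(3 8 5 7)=(0 4 8 5 7 3)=[4, 1, 2, 0, 8, 7, 6, 3, 5]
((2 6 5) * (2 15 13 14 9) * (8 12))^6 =((2 6 5 15 13 14 9)(8 12))^6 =(2 9 14 13 15 5 6)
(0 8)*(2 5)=(0 8)(2 5)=[8, 1, 5, 3, 4, 2, 6, 7, 0]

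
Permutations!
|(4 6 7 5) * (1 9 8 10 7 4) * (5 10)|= 4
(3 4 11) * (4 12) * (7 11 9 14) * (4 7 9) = (3 12 7 11)(9 14) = [0, 1, 2, 12, 4, 5, 6, 11, 8, 14, 10, 3, 7, 13, 9]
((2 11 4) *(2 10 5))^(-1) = ((2 11 4 10 5))^(-1) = (2 5 10 4 11)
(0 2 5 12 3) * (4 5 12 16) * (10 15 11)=(0 2 12 3)(4 5 16)(10 15 11)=[2, 1, 12, 0, 5, 16, 6, 7, 8, 9, 15, 10, 3, 13, 14, 11, 4]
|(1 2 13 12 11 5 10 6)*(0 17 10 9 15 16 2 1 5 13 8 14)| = |(0 17 10 6 5 9 15 16 2 8 14)(11 13 12)| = 33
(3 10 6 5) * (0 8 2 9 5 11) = (0 8 2 9 5 3 10 6 11) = [8, 1, 9, 10, 4, 3, 11, 7, 2, 5, 6, 0]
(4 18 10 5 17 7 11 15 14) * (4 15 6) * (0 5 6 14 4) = (0 5 17 7 11 14 15 4 18 10 6) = [5, 1, 2, 3, 18, 17, 0, 11, 8, 9, 6, 14, 12, 13, 15, 4, 16, 7, 10]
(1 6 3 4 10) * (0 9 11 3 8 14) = (0 9 11 3 4 10 1 6 8 14) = [9, 6, 2, 4, 10, 5, 8, 7, 14, 11, 1, 3, 12, 13, 0]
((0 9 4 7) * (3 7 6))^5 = (0 7 3 6 4 9)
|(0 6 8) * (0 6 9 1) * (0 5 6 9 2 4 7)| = 20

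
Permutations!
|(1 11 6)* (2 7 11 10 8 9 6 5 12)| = |(1 10 8 9 6)(2 7 11 5 12)| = 5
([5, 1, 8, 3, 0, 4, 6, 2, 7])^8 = [4, 1, 7, 3, 5, 0, 6, 8, 2]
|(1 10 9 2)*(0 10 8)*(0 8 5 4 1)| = |(0 10 9 2)(1 5 4)| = 12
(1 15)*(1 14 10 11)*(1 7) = (1 15 14 10 11 7) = [0, 15, 2, 3, 4, 5, 6, 1, 8, 9, 11, 7, 12, 13, 10, 14]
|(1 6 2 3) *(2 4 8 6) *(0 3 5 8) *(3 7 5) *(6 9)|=|(0 7 5 8 9 6 4)(1 2 3)|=21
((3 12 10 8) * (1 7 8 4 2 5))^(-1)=(1 5 2 4 10 12 3 8 7)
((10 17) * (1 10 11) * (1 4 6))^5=(1 6 4 11 17 10)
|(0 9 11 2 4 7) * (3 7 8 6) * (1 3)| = |(0 9 11 2 4 8 6 1 3 7)| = 10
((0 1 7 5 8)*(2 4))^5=(8)(2 4)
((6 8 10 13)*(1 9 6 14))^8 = (1 9 6 8 10 13 14) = ((1 9 6 8 10 13 14))^8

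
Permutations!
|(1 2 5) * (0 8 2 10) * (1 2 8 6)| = 4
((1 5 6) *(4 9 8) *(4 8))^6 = (9)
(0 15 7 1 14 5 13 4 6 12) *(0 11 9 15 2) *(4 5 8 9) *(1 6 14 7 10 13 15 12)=(0 2)(1 7 6)(4 14 8 9 12 11)(5 15 10 13)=[2, 7, 0, 3, 14, 15, 1, 6, 9, 12, 13, 4, 11, 5, 8, 10]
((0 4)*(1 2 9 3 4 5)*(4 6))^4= (0 9)(1 6)(2 4)(3 5)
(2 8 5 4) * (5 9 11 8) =(2 5 4)(8 9 11) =[0, 1, 5, 3, 2, 4, 6, 7, 9, 11, 10, 8]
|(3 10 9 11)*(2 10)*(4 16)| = 10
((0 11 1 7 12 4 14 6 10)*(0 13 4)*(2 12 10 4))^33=(14)(0 11 1 7 10 13 2 12)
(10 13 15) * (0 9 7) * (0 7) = (0 9)(10 13 15) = [9, 1, 2, 3, 4, 5, 6, 7, 8, 0, 13, 11, 12, 15, 14, 10]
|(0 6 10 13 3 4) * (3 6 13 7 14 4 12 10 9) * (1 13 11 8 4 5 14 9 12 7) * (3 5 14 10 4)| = 13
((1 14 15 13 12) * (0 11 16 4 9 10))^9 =((0 11 16 4 9 10)(1 14 15 13 12))^9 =(0 4)(1 12 13 15 14)(9 11)(10 16)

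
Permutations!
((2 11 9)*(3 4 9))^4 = ((2 11 3 4 9))^4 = (2 9 4 3 11)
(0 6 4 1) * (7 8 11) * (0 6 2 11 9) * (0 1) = [2, 6, 11, 3, 0, 5, 4, 8, 9, 1, 10, 7] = (0 2 11 7 8 9 1 6 4)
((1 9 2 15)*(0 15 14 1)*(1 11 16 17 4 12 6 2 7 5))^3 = (0 15)(1 5 7 9)(2 16 12 14 17 6 11 4)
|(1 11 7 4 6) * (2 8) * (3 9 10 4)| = |(1 11 7 3 9 10 4 6)(2 8)| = 8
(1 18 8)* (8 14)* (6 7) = [0, 18, 2, 3, 4, 5, 7, 6, 1, 9, 10, 11, 12, 13, 8, 15, 16, 17, 14] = (1 18 14 8)(6 7)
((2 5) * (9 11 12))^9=((2 5)(9 11 12))^9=(12)(2 5)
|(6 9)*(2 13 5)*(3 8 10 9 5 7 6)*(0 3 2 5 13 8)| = |(0 3)(2 8 10 9)(6 13 7)| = 12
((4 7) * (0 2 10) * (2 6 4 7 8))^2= (0 4 2)(6 8 10)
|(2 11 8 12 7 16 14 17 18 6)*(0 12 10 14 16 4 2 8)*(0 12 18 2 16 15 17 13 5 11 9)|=17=|(0 18 6 8 10 14 13 5 11 12 7 4 16 15 17 2 9)|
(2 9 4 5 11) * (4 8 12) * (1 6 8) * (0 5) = [5, 6, 9, 3, 0, 11, 8, 7, 12, 1, 10, 2, 4] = (0 5 11 2 9 1 6 8 12 4)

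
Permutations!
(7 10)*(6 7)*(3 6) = (3 6 7 10) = [0, 1, 2, 6, 4, 5, 7, 10, 8, 9, 3]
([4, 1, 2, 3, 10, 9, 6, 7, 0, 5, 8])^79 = [8, 1, 2, 3, 0, 9, 6, 7, 10, 5, 4]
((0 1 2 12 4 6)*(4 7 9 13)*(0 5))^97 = (0 4 7 1 6 9 2 5 13 12)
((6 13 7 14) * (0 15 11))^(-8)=((0 15 11)(6 13 7 14))^(-8)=(0 15 11)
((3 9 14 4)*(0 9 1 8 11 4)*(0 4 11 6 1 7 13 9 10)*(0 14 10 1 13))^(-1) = ((0 1 8 6 13 9 10 14 4 3 7))^(-1) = (0 7 3 4 14 10 9 13 6 8 1)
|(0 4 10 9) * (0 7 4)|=|(4 10 9 7)|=4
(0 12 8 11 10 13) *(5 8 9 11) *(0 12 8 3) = (0 8 5 3)(9 11 10 13 12) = [8, 1, 2, 0, 4, 3, 6, 7, 5, 11, 13, 10, 9, 12]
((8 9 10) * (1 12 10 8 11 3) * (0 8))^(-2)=(0 8 9)(1 11 12 3 10)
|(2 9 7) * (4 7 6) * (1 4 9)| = 4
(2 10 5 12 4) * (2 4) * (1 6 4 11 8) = [0, 6, 10, 3, 11, 12, 4, 7, 1, 9, 5, 8, 2] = (1 6 4 11 8)(2 10 5 12)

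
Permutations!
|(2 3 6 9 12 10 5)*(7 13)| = 14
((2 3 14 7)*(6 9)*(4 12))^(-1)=(2 7 14 3)(4 12)(6 9)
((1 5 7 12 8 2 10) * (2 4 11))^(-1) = ((1 5 7 12 8 4 11 2 10))^(-1) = (1 10 2 11 4 8 12 7 5)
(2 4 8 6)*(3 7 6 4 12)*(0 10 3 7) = (0 10 3)(2 12 7 6)(4 8) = [10, 1, 12, 0, 8, 5, 2, 6, 4, 9, 3, 11, 7]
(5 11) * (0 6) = (0 6)(5 11) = [6, 1, 2, 3, 4, 11, 0, 7, 8, 9, 10, 5]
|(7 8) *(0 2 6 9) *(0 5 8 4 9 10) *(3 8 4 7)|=12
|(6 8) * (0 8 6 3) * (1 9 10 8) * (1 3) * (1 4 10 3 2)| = |(0 2 1 9 3)(4 10 8)| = 15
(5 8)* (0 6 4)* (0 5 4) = (0 6)(4 5 8) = [6, 1, 2, 3, 5, 8, 0, 7, 4]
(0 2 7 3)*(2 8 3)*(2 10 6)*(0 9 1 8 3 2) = (0 3 9 1 8 2 7 10 6) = [3, 8, 7, 9, 4, 5, 0, 10, 2, 1, 6]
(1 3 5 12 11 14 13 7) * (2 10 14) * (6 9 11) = (1 3 5 12 6 9 11 2 10 14 13 7) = [0, 3, 10, 5, 4, 12, 9, 1, 8, 11, 14, 2, 6, 7, 13]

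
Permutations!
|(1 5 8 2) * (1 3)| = 5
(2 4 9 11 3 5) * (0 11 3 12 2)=[11, 1, 4, 5, 9, 0, 6, 7, 8, 3, 10, 12, 2]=(0 11 12 2 4 9 3 5)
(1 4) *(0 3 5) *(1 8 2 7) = (0 3 5)(1 4 8 2 7) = [3, 4, 7, 5, 8, 0, 6, 1, 2]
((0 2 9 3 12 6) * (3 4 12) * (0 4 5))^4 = (4 12 6)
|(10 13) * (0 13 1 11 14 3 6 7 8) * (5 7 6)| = |(0 13 10 1 11 14 3 5 7 8)| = 10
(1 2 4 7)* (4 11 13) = (1 2 11 13 4 7) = [0, 2, 11, 3, 7, 5, 6, 1, 8, 9, 10, 13, 12, 4]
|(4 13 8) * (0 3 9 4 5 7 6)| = 9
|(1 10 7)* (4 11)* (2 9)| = |(1 10 7)(2 9)(4 11)| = 6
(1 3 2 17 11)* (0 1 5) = (0 1 3 2 17 11 5) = [1, 3, 17, 2, 4, 0, 6, 7, 8, 9, 10, 5, 12, 13, 14, 15, 16, 11]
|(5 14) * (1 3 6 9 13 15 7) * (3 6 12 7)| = |(1 6 9 13 15 3 12 7)(5 14)| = 8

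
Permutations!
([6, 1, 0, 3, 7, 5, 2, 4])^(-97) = [2, 1, 6, 3, 7, 5, 0, 4]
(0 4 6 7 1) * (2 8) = (0 4 6 7 1)(2 8) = [4, 0, 8, 3, 6, 5, 7, 1, 2]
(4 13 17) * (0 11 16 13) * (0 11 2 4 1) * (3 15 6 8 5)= (0 2 4 11 16 13 17 1)(3 15 6 8 5)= [2, 0, 4, 15, 11, 3, 8, 7, 5, 9, 10, 16, 12, 17, 14, 6, 13, 1]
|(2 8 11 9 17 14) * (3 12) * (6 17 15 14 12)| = |(2 8 11 9 15 14)(3 6 17 12)| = 12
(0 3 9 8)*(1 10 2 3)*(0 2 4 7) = (0 1 10 4 7)(2 3 9 8) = [1, 10, 3, 9, 7, 5, 6, 0, 2, 8, 4]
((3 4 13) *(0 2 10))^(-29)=((0 2 10)(3 4 13))^(-29)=(0 2 10)(3 4 13)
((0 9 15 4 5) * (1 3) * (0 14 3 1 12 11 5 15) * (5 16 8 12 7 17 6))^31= ((0 9)(3 7 17 6 5 14)(4 15)(8 12 11 16))^31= (0 9)(3 7 17 6 5 14)(4 15)(8 16 11 12)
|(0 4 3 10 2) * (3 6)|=6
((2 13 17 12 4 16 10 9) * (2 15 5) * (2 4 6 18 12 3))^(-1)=(2 3 17 13)(4 5 15 9 10 16)(6 12 18)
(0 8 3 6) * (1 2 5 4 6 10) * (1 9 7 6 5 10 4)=(0 8 3 4 5 1 2 10 9 7 6)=[8, 2, 10, 4, 5, 1, 0, 6, 3, 7, 9]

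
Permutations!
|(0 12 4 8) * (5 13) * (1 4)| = 10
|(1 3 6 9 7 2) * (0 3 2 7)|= |(0 3 6 9)(1 2)|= 4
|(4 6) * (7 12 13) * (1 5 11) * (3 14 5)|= 30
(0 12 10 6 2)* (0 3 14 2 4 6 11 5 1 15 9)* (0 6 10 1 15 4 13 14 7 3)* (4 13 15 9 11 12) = (0 4 10 12 1 13 14 2)(3 7)(5 9 6 15 11) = [4, 13, 0, 7, 10, 9, 15, 3, 8, 6, 12, 5, 1, 14, 2, 11]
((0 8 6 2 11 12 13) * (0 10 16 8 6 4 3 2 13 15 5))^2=(0 13 16 4 2 12 5 6 10 8 3 11 15)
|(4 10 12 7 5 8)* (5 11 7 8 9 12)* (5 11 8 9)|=10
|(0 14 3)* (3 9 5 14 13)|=|(0 13 3)(5 14 9)|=3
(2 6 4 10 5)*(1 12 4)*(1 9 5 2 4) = (1 12)(2 6 9 5 4 10) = [0, 12, 6, 3, 10, 4, 9, 7, 8, 5, 2, 11, 1]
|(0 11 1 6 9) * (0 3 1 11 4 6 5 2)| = 8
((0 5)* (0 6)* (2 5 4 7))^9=(0 2)(4 5)(6 7)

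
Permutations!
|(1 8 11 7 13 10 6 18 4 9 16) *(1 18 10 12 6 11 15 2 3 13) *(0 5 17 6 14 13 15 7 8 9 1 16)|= |(0 5 17 6 10 11 8 7 16 18 4 1 9)(2 3 15)(12 14 13)|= 39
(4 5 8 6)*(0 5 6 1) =(0 5 8 1)(4 6) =[5, 0, 2, 3, 6, 8, 4, 7, 1]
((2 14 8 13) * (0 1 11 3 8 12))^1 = (0 1 11 3 8 13 2 14 12)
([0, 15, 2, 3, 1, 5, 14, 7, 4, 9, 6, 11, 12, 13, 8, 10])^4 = (1 14 15 8 10 4 6)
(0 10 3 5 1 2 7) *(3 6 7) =(0 10 6 7)(1 2 3 5) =[10, 2, 3, 5, 4, 1, 7, 0, 8, 9, 6]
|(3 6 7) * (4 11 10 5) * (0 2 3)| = |(0 2 3 6 7)(4 11 10 5)| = 20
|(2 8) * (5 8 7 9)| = |(2 7 9 5 8)| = 5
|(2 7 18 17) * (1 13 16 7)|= 7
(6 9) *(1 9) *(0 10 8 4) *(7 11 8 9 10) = (0 7 11 8 4)(1 10 9 6) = [7, 10, 2, 3, 0, 5, 1, 11, 4, 6, 9, 8]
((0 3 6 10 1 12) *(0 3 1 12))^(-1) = (0 1)(3 12 10 6)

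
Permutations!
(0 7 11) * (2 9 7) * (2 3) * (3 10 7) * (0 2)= (0 10 7 11 2 9 3)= [10, 1, 9, 0, 4, 5, 6, 11, 8, 3, 7, 2]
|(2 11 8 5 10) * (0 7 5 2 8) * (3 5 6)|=|(0 7 6 3 5 10 8 2 11)|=9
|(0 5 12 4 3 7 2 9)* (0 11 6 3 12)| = |(0 5)(2 9 11 6 3 7)(4 12)| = 6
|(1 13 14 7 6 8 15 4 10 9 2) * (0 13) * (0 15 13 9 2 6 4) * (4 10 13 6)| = 10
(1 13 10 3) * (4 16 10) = (1 13 4 16 10 3) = [0, 13, 2, 1, 16, 5, 6, 7, 8, 9, 3, 11, 12, 4, 14, 15, 10]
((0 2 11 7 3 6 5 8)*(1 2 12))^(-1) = ((0 12 1 2 11 7 3 6 5 8))^(-1) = (0 8 5 6 3 7 11 2 1 12)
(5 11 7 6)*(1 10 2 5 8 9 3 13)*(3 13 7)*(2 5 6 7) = (1 10 5 11 3 2 6 8 9 13) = [0, 10, 6, 2, 4, 11, 8, 7, 9, 13, 5, 3, 12, 1]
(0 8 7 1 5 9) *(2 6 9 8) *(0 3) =[2, 5, 6, 0, 4, 8, 9, 1, 7, 3] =(0 2 6 9 3)(1 5 8 7)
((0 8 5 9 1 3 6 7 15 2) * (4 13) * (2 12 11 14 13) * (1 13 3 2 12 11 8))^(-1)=(0 2 1)(3 14 11 15 7 6)(4 13 9 5 8 12)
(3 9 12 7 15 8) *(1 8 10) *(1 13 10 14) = (1 8 3 9 12 7 15 14)(10 13) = [0, 8, 2, 9, 4, 5, 6, 15, 3, 12, 13, 11, 7, 10, 1, 14]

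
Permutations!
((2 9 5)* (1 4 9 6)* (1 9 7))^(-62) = (1 4 7)(2 9)(5 6) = ((1 4 7)(2 6 9 5))^(-62)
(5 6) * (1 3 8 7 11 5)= [0, 3, 2, 8, 4, 6, 1, 11, 7, 9, 10, 5]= (1 3 8 7 11 5 6)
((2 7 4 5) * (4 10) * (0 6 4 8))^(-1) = ((0 6 4 5 2 7 10 8))^(-1) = (0 8 10 7 2 5 4 6)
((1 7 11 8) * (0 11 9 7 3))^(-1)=(0 3 1 8 11)(7 9)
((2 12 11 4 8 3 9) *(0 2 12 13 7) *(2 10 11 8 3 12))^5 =(0 9 10 2 11 13 4 7 3)(8 12)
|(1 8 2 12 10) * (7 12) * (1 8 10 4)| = |(1 10 8 2 7 12 4)| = 7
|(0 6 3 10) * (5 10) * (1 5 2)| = 7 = |(0 6 3 2 1 5 10)|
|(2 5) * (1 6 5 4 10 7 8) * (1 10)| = 15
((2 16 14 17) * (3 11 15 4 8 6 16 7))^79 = (2 3 15 8 16 17 7 11 4 6 14)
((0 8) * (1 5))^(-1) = (0 8)(1 5)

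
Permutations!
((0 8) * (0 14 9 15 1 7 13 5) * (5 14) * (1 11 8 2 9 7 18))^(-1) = (0 5 8 11 15 9 2)(1 18)(7 14 13)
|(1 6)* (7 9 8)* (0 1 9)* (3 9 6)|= |(0 1 3 9 8 7)|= 6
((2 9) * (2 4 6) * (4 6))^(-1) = ((2 9 6))^(-1) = (2 6 9)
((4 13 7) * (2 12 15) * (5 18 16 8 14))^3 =((2 12 15)(4 13 7)(5 18 16 8 14))^3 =(5 8 18 14 16)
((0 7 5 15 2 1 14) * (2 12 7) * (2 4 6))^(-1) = ((0 4 6 2 1 14)(5 15 12 7))^(-1) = (0 14 1 2 6 4)(5 7 12 15)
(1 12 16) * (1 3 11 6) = (1 12 16 3 11 6) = [0, 12, 2, 11, 4, 5, 1, 7, 8, 9, 10, 6, 16, 13, 14, 15, 3]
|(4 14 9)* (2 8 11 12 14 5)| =8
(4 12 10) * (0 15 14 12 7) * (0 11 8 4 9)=(0 15 14 12 10 9)(4 7 11 8)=[15, 1, 2, 3, 7, 5, 6, 11, 4, 0, 9, 8, 10, 13, 12, 14]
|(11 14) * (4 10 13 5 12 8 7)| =14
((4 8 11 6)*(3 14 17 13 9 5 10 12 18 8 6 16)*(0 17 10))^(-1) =(0 5 9 13 17)(3 16 11 8 18 12 10 14)(4 6)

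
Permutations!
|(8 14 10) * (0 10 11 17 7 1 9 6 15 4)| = 12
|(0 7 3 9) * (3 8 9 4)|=4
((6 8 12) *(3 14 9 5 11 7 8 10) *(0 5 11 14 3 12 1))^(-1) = (0 1 8 7 11 9 14 5)(6 12 10)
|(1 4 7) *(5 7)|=4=|(1 4 5 7)|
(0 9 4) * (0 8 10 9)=[0, 1, 2, 3, 8, 5, 6, 7, 10, 4, 9]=(4 8 10 9)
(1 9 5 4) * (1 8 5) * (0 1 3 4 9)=(0 1)(3 4 8 5 9)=[1, 0, 2, 4, 8, 9, 6, 7, 5, 3]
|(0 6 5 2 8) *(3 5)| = 6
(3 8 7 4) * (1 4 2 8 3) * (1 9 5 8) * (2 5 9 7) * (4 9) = (1 9 4 7 5 8 2) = [0, 9, 1, 3, 7, 8, 6, 5, 2, 4]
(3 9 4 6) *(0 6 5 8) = (0 6 3 9 4 5 8) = [6, 1, 2, 9, 5, 8, 3, 7, 0, 4]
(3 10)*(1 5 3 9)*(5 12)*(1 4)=(1 12 5 3 10 9 4)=[0, 12, 2, 10, 1, 3, 6, 7, 8, 4, 9, 11, 5]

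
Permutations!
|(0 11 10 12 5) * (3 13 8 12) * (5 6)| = 9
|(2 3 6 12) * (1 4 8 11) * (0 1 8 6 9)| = 8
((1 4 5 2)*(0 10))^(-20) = ((0 10)(1 4 5 2))^(-20) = (10)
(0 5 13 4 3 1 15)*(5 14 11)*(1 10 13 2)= (0 14 11 5 2 1 15)(3 10 13 4)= [14, 15, 1, 10, 3, 2, 6, 7, 8, 9, 13, 5, 12, 4, 11, 0]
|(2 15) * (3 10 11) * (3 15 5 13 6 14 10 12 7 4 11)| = 12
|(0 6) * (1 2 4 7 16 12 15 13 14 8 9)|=|(0 6)(1 2 4 7 16 12 15 13 14 8 9)|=22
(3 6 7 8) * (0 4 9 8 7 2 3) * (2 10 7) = (0 4 9 8)(2 3 6 10 7) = [4, 1, 3, 6, 9, 5, 10, 2, 0, 8, 7]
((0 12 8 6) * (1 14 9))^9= ((0 12 8 6)(1 14 9))^9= (14)(0 12 8 6)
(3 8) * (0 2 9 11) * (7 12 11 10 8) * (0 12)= (0 2 9 10 8 3 7)(11 12)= [2, 1, 9, 7, 4, 5, 6, 0, 3, 10, 8, 12, 11]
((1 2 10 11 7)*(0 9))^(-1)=((0 9)(1 2 10 11 7))^(-1)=(0 9)(1 7 11 10 2)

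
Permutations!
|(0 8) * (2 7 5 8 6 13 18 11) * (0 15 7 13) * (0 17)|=|(0 6 17)(2 13 18 11)(5 8 15 7)|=12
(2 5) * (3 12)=(2 5)(3 12)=[0, 1, 5, 12, 4, 2, 6, 7, 8, 9, 10, 11, 3]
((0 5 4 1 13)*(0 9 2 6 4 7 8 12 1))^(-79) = (0 6 9 1 8 5 4 2 13 12 7)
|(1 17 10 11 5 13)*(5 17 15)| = 12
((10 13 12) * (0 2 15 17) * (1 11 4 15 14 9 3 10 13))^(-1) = ((0 2 14 9 3 10 1 11 4 15 17)(12 13))^(-1) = (0 17 15 4 11 1 10 3 9 14 2)(12 13)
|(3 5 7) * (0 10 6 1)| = |(0 10 6 1)(3 5 7)| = 12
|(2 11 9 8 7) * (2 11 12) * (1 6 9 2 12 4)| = |(12)(1 6 9 8 7 11 2 4)| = 8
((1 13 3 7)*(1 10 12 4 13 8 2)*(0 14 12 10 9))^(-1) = (0 9 7 3 13 4 12 14)(1 2 8)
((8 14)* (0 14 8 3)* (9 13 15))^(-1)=(0 3 14)(9 15 13)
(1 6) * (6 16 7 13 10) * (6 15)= (1 16 7 13 10 15 6)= [0, 16, 2, 3, 4, 5, 1, 13, 8, 9, 15, 11, 12, 10, 14, 6, 7]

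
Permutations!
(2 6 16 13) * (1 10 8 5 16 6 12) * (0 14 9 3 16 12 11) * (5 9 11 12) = [14, 10, 12, 16, 4, 5, 6, 7, 9, 3, 8, 0, 1, 2, 11, 15, 13] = (0 14 11)(1 10 8 9 3 16 13 2 12)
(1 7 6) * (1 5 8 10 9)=(1 7 6 5 8 10 9)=[0, 7, 2, 3, 4, 8, 5, 6, 10, 1, 9]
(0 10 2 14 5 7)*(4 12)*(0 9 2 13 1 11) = [10, 11, 14, 3, 12, 7, 6, 9, 8, 2, 13, 0, 4, 1, 5] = (0 10 13 1 11)(2 14 5 7 9)(4 12)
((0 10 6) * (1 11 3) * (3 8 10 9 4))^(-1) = (0 6 10 8 11 1 3 4 9)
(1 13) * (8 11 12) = (1 13)(8 11 12) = [0, 13, 2, 3, 4, 5, 6, 7, 11, 9, 10, 12, 8, 1]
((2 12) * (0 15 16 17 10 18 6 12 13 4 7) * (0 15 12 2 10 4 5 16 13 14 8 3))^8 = (0 3 8 14 2 6 18 10 12)(4 7 15 13 5 16 17)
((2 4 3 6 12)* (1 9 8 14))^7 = ((1 9 8 14)(2 4 3 6 12))^7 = (1 14 8 9)(2 3 12 4 6)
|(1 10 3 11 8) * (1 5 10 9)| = |(1 9)(3 11 8 5 10)| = 10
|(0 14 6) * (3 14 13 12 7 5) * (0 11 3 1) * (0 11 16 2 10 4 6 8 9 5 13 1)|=120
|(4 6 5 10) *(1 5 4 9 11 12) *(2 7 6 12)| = 10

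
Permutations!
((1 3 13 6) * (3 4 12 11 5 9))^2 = ((1 4 12 11 5 9 3 13 6))^2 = (1 12 5 3 6 4 11 9 13)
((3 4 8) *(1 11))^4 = ((1 11)(3 4 8))^4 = (11)(3 4 8)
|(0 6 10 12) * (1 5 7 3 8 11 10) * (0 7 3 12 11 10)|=|(0 6 1 5 3 8 10 11)(7 12)|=8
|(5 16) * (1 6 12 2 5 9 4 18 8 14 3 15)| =13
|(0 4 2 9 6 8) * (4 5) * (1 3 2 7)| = |(0 5 4 7 1 3 2 9 6 8)| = 10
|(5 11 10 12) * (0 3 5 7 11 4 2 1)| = |(0 3 5 4 2 1)(7 11 10 12)| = 12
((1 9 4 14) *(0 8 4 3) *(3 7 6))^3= ((0 8 4 14 1 9 7 6 3))^3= (0 14 7)(1 6 8)(3 4 9)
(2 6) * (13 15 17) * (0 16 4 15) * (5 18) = [16, 1, 6, 3, 15, 18, 2, 7, 8, 9, 10, 11, 12, 0, 14, 17, 4, 13, 5] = (0 16 4 15 17 13)(2 6)(5 18)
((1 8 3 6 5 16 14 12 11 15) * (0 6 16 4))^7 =(0 4 5 6)(1 15 11 12 14 16 3 8)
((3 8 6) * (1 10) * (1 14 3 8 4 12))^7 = ((1 10 14 3 4 12)(6 8))^7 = (1 10 14 3 4 12)(6 8)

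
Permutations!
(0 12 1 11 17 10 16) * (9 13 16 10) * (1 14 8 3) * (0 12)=[0, 11, 2, 1, 4, 5, 6, 7, 3, 13, 10, 17, 14, 16, 8, 15, 12, 9]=(1 11 17 9 13 16 12 14 8 3)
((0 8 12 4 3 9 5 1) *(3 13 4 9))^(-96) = (13)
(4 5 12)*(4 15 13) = (4 5 12 15 13) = [0, 1, 2, 3, 5, 12, 6, 7, 8, 9, 10, 11, 15, 4, 14, 13]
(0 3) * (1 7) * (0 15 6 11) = (0 3 15 6 11)(1 7) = [3, 7, 2, 15, 4, 5, 11, 1, 8, 9, 10, 0, 12, 13, 14, 6]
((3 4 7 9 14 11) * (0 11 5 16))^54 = ((0 11 3 4 7 9 14 5 16))^54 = (16)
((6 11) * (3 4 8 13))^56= (13)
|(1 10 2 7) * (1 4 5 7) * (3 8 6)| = 3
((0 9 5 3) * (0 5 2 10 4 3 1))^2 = (0 2 4 5)(1 9 10 3)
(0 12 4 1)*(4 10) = (0 12 10 4 1) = [12, 0, 2, 3, 1, 5, 6, 7, 8, 9, 4, 11, 10]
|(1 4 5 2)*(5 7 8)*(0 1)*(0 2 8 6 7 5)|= 10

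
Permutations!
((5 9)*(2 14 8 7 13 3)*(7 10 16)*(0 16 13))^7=(0 16 7)(2 14 8 10 13 3)(5 9)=((0 16 7)(2 14 8 10 13 3)(5 9))^7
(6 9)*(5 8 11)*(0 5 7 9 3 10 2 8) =(0 5)(2 8 11 7 9 6 3 10) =[5, 1, 8, 10, 4, 0, 3, 9, 11, 6, 2, 7]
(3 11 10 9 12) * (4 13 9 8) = (3 11 10 8 4 13 9 12) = [0, 1, 2, 11, 13, 5, 6, 7, 4, 12, 8, 10, 3, 9]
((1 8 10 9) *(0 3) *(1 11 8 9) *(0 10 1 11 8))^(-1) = ((0 3 10 11)(1 9 8))^(-1) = (0 11 10 3)(1 8 9)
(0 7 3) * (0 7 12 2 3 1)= (0 12 2 3 7 1)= [12, 0, 3, 7, 4, 5, 6, 1, 8, 9, 10, 11, 2]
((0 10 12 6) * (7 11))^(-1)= (0 6 12 10)(7 11)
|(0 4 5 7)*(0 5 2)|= 6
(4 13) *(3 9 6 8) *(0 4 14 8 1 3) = (0 4 13 14 8)(1 3 9 6) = [4, 3, 2, 9, 13, 5, 1, 7, 0, 6, 10, 11, 12, 14, 8]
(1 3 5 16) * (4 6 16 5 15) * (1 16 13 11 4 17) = (1 3 15 17)(4 6 13 11) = [0, 3, 2, 15, 6, 5, 13, 7, 8, 9, 10, 4, 12, 11, 14, 17, 16, 1]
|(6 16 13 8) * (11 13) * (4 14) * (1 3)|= 10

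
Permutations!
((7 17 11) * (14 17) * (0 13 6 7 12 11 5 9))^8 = ((0 13 6 7 14 17 5 9)(11 12))^8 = (17)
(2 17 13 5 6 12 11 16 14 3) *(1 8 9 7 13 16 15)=(1 8 9 7 13 5 6 12 11 15)(2 17 16 14 3)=[0, 8, 17, 2, 4, 6, 12, 13, 9, 7, 10, 15, 11, 5, 3, 1, 14, 16]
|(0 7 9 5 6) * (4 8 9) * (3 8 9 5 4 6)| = 6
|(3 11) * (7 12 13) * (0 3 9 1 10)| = 6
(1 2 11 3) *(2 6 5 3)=[0, 6, 11, 1, 4, 3, 5, 7, 8, 9, 10, 2]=(1 6 5 3)(2 11)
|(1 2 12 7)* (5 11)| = |(1 2 12 7)(5 11)| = 4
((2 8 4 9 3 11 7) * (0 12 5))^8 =(0 5 12)(2 8 4 9 3 11 7)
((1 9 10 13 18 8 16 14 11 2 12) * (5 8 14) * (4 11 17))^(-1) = (1 12 2 11 4 17 14 18 13 10 9)(5 16 8)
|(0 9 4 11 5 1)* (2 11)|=|(0 9 4 2 11 5 1)|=7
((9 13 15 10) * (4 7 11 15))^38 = (4 15 13 11 9 7 10)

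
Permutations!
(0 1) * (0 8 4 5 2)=(0 1 8 4 5 2)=[1, 8, 0, 3, 5, 2, 6, 7, 4]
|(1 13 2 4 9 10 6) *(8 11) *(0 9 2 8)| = |(0 9 10 6 1 13 8 11)(2 4)| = 8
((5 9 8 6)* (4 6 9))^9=(8 9)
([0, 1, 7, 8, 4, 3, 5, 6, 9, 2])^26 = [0, 1, 8, 6, 4, 7, 2, 9, 5, 3]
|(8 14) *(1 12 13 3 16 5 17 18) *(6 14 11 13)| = 12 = |(1 12 6 14 8 11 13 3 16 5 17 18)|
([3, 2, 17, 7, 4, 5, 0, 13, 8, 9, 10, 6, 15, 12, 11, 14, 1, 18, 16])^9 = (1 16 18 17 2)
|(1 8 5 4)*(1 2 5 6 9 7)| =15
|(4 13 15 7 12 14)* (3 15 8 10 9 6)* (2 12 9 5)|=|(2 12 14 4 13 8 10 5)(3 15 7 9 6)|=40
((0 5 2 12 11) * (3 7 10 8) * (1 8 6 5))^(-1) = (0 11 12 2 5 6 10 7 3 8 1)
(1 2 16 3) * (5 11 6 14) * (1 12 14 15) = [0, 2, 16, 12, 4, 11, 15, 7, 8, 9, 10, 6, 14, 13, 5, 1, 3] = (1 2 16 3 12 14 5 11 6 15)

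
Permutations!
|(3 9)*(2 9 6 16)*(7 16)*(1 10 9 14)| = 9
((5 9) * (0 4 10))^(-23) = ((0 4 10)(5 9))^(-23) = (0 4 10)(5 9)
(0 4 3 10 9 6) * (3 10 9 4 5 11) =(0 5 11 3 9 6)(4 10) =[5, 1, 2, 9, 10, 11, 0, 7, 8, 6, 4, 3]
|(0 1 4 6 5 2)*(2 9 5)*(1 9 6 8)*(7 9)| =|(0 7 9 5 6 2)(1 4 8)| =6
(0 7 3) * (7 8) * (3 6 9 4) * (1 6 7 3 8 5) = (0 5 1 6 9 4 8 3) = [5, 6, 2, 0, 8, 1, 9, 7, 3, 4]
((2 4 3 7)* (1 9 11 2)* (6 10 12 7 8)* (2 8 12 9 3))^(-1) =(1 7 12 3)(2 4)(6 8 11 9 10)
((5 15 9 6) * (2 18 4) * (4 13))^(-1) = (2 4 13 18)(5 6 9 15)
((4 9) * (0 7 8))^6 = ((0 7 8)(4 9))^6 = (9)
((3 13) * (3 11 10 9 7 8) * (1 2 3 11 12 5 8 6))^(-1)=((1 2 3 13 12 5 8 11 10 9 7 6))^(-1)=(1 6 7 9 10 11 8 5 12 13 3 2)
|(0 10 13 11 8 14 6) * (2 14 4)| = |(0 10 13 11 8 4 2 14 6)| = 9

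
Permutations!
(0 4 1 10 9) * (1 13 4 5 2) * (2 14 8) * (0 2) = (0 5 14 8)(1 10 9 2)(4 13) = [5, 10, 1, 3, 13, 14, 6, 7, 0, 2, 9, 11, 12, 4, 8]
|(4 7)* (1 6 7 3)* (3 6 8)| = 3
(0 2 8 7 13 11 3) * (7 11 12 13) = (0 2 8 11 3)(12 13) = [2, 1, 8, 0, 4, 5, 6, 7, 11, 9, 10, 3, 13, 12]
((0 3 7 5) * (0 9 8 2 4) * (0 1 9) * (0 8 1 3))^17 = ((1 9)(2 4 3 7 5 8))^17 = (1 9)(2 8 5 7 3 4)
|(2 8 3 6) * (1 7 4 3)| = |(1 7 4 3 6 2 8)| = 7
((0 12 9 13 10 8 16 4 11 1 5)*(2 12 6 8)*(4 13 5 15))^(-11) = (0 5 9 12 2 10 13 16 8 6)(1 15 4 11)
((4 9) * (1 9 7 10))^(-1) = (1 10 7 4 9)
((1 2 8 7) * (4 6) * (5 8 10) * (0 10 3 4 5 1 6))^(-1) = (0 4 3 2 1 10)(5 6 7 8)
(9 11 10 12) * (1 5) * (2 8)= (1 5)(2 8)(9 11 10 12)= [0, 5, 8, 3, 4, 1, 6, 7, 2, 11, 12, 10, 9]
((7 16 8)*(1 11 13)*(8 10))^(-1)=((1 11 13)(7 16 10 8))^(-1)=(1 13 11)(7 8 10 16)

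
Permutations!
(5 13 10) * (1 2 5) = (1 2 5 13 10) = [0, 2, 5, 3, 4, 13, 6, 7, 8, 9, 1, 11, 12, 10]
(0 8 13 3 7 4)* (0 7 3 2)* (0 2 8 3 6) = (0 3 6)(4 7)(8 13) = [3, 1, 2, 6, 7, 5, 0, 4, 13, 9, 10, 11, 12, 8]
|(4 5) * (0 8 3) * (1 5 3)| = 6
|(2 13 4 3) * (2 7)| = |(2 13 4 3 7)| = 5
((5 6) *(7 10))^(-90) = (10)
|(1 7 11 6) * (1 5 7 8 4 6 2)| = 8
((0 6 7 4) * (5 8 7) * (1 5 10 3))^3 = (0 3 8)(1 7 6)(4 10 5)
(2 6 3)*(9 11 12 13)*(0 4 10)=[4, 1, 6, 2, 10, 5, 3, 7, 8, 11, 0, 12, 13, 9]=(0 4 10)(2 6 3)(9 11 12 13)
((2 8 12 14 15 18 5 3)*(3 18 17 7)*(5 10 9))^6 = (2 7 15 12)(3 17 14 8)(5 10)(9 18)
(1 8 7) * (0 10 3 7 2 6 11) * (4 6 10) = [4, 8, 10, 7, 6, 5, 11, 1, 2, 9, 3, 0] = (0 4 6 11)(1 8 2 10 3 7)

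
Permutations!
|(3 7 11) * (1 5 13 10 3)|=7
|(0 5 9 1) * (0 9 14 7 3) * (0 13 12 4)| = |(0 5 14 7 3 13 12 4)(1 9)| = 8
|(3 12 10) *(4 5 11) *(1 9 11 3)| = 8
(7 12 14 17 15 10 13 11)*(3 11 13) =(3 11 7 12 14 17 15 10) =[0, 1, 2, 11, 4, 5, 6, 12, 8, 9, 3, 7, 14, 13, 17, 10, 16, 15]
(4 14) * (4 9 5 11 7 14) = [0, 1, 2, 3, 4, 11, 6, 14, 8, 5, 10, 7, 12, 13, 9] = (5 11 7 14 9)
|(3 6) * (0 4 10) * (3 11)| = 3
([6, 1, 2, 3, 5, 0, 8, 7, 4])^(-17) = [4, 1, 2, 3, 6, 8, 5, 7, 0]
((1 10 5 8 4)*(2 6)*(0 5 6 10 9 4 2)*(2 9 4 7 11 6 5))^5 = (0 9 2 7 10 11 5 6 8)(1 4)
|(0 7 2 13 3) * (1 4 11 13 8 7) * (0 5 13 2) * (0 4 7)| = 21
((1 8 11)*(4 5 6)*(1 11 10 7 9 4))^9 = ((11)(1 8 10 7 9 4 5 6))^9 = (11)(1 8 10 7 9 4 5 6)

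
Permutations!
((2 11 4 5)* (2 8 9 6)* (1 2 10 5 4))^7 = ((1 2 11)(5 8 9 6 10))^7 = (1 2 11)(5 9 10 8 6)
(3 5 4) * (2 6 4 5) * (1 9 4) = (1 9 4 3 2 6) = [0, 9, 6, 2, 3, 5, 1, 7, 8, 4]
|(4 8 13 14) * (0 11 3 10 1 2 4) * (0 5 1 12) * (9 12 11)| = 21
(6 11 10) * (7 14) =[0, 1, 2, 3, 4, 5, 11, 14, 8, 9, 6, 10, 12, 13, 7] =(6 11 10)(7 14)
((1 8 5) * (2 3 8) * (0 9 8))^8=(0 9 8 5 1 2 3)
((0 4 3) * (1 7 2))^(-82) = (0 3 4)(1 2 7)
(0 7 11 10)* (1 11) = (0 7 1 11 10) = [7, 11, 2, 3, 4, 5, 6, 1, 8, 9, 0, 10]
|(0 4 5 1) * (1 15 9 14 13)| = 8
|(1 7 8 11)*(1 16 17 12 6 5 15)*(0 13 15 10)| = |(0 13 15 1 7 8 11 16 17 12 6 5 10)| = 13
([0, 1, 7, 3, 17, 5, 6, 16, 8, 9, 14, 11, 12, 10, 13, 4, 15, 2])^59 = [0, 1, 17, 3, 15, 5, 6, 2, 8, 9, 13, 11, 12, 14, 10, 16, 7, 4]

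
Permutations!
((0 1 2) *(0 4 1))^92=(1 4 2)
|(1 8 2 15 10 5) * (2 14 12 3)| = |(1 8 14 12 3 2 15 10 5)| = 9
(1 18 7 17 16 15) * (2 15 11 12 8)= (1 18 7 17 16 11 12 8 2 15)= [0, 18, 15, 3, 4, 5, 6, 17, 2, 9, 10, 12, 8, 13, 14, 1, 11, 16, 7]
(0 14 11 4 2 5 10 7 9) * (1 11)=(0 14 1 11 4 2 5 10 7 9)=[14, 11, 5, 3, 2, 10, 6, 9, 8, 0, 7, 4, 12, 13, 1]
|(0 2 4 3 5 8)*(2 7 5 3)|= |(0 7 5 8)(2 4)|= 4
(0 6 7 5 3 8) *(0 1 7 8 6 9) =(0 9)(1 7 5 3 6 8) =[9, 7, 2, 6, 4, 3, 8, 5, 1, 0]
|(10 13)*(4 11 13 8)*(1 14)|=|(1 14)(4 11 13 10 8)|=10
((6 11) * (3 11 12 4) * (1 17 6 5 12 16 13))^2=(1 6 13 17 16)(3 5 4 11 12)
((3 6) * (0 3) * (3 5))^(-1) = (0 6 3 5) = ((0 5 3 6))^(-1)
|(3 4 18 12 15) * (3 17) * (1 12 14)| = 8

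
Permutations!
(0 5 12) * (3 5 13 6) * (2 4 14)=(0 13 6 3 5 12)(2 4 14)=[13, 1, 4, 5, 14, 12, 3, 7, 8, 9, 10, 11, 0, 6, 2]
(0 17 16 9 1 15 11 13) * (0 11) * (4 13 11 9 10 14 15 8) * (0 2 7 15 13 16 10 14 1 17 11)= (0 11)(1 8 4 16 14 13 9 17 10)(2 7 15)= [11, 8, 7, 3, 16, 5, 6, 15, 4, 17, 1, 0, 12, 9, 13, 2, 14, 10]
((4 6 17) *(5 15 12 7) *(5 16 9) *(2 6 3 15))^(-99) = (17)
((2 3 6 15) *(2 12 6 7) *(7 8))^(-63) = (15)(2 3 8 7)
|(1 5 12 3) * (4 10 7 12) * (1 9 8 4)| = |(1 5)(3 9 8 4 10 7 12)| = 14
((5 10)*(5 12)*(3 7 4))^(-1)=((3 7 4)(5 10 12))^(-1)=(3 4 7)(5 12 10)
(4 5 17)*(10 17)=(4 5 10 17)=[0, 1, 2, 3, 5, 10, 6, 7, 8, 9, 17, 11, 12, 13, 14, 15, 16, 4]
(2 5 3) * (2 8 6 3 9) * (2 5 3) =(2 3 8 6)(5 9) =[0, 1, 3, 8, 4, 9, 2, 7, 6, 5]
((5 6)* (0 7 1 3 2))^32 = (0 1 2 7 3)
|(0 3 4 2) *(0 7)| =5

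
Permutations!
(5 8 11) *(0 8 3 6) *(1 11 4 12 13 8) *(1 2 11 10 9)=(0 2 11 5 3 6)(1 10 9)(4 12 13 8)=[2, 10, 11, 6, 12, 3, 0, 7, 4, 1, 9, 5, 13, 8]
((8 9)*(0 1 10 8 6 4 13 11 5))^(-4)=(0 4 10 11 9)(1 13 8 5 6)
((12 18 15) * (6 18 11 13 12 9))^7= ((6 18 15 9)(11 13 12))^7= (6 9 15 18)(11 13 12)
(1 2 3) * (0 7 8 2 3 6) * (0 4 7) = (1 3)(2 6 4 7 8) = [0, 3, 6, 1, 7, 5, 4, 8, 2]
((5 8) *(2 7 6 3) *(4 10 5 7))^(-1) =(2 3 6 7 8 5 10 4)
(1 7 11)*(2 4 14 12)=(1 7 11)(2 4 14 12)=[0, 7, 4, 3, 14, 5, 6, 11, 8, 9, 10, 1, 2, 13, 12]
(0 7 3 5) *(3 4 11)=(0 7 4 11 3 5)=[7, 1, 2, 5, 11, 0, 6, 4, 8, 9, 10, 3]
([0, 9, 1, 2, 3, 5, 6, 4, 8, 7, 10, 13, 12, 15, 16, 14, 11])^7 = [0, 9, 1, 2, 3, 5, 6, 4, 8, 7, 10, 15, 12, 14, 11, 16, 13]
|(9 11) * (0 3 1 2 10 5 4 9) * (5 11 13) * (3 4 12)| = |(0 4 9 13 5 12 3 1 2 10 11)| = 11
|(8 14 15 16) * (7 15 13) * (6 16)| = 7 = |(6 16 8 14 13 7 15)|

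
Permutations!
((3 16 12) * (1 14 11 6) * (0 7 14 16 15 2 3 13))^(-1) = ((0 7 14 11 6 1 16 12 13)(2 3 15))^(-1) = (0 13 12 16 1 6 11 14 7)(2 15 3)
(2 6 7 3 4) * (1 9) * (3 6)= (1 9)(2 3 4)(6 7)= [0, 9, 3, 4, 2, 5, 7, 6, 8, 1]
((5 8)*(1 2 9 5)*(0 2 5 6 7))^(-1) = ((0 2 9 6 7)(1 5 8))^(-1) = (0 7 6 9 2)(1 8 5)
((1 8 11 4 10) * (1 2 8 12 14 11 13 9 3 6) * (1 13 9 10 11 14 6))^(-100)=((14)(1 12 6 13 10 2 8 9 3)(4 11))^(-100)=(14)(1 3 9 8 2 10 13 6 12)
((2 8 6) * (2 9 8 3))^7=((2 3)(6 9 8))^7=(2 3)(6 9 8)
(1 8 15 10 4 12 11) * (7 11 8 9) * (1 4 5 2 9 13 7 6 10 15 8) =(15)(1 13 7 11 4 12)(2 9 6 10 5) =[0, 13, 9, 3, 12, 2, 10, 11, 8, 6, 5, 4, 1, 7, 14, 15]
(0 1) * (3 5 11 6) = (0 1)(3 5 11 6) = [1, 0, 2, 5, 4, 11, 3, 7, 8, 9, 10, 6]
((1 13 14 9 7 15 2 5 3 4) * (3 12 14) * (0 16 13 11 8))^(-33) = (0 8 11 1 4 3 13 16)(2 12 9 15 5 14 7)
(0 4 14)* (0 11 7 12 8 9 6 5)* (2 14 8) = (0 4 8 9 6 5)(2 14 11 7 12) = [4, 1, 14, 3, 8, 0, 5, 12, 9, 6, 10, 7, 2, 13, 11]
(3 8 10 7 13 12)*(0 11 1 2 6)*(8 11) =(0 8 10 7 13 12 3 11 1 2 6) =[8, 2, 6, 11, 4, 5, 0, 13, 10, 9, 7, 1, 3, 12]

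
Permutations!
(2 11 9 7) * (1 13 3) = (1 13 3)(2 11 9 7) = [0, 13, 11, 1, 4, 5, 6, 2, 8, 7, 10, 9, 12, 3]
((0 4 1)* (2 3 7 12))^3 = ((0 4 1)(2 3 7 12))^3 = (2 12 7 3)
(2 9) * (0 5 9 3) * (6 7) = (0 5 9 2 3)(6 7) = [5, 1, 3, 0, 4, 9, 7, 6, 8, 2]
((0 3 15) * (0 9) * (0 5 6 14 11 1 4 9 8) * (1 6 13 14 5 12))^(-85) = ((0 3 15 8)(1 4 9 12)(5 13 14 11 6))^(-85) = (0 8 15 3)(1 12 9 4)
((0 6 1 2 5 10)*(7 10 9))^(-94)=((0 6 1 2 5 9 7 10))^(-94)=(0 1 5 7)(2 9 10 6)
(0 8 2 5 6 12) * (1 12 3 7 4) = (0 8 2 5 6 3 7 4 1 12) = [8, 12, 5, 7, 1, 6, 3, 4, 2, 9, 10, 11, 0]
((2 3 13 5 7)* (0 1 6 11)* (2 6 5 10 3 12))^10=(0 6 5)(1 11 7)(3 13 10)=((0 1 5 7 6 11)(2 12)(3 13 10))^10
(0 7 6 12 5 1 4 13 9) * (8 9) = (0 7 6 12 5 1 4 13 8 9) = [7, 4, 2, 3, 13, 1, 12, 6, 9, 0, 10, 11, 5, 8]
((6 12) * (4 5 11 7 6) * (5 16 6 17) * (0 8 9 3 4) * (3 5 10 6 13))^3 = (0 5 17 12 9 7 6 8 11 10)(3 13 16 4)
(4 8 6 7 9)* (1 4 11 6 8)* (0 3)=(0 3)(1 4)(6 7 9 11)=[3, 4, 2, 0, 1, 5, 7, 9, 8, 11, 10, 6]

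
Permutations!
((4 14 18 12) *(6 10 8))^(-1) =(4 12 18 14)(6 8 10)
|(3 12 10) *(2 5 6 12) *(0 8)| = |(0 8)(2 5 6 12 10 3)| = 6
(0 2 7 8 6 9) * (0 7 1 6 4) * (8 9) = [2, 6, 1, 3, 0, 5, 8, 9, 4, 7] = (0 2 1 6 8 4)(7 9)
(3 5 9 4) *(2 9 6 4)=(2 9)(3 5 6 4)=[0, 1, 9, 5, 3, 6, 4, 7, 8, 2]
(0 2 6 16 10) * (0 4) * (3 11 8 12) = (0 2 6 16 10 4)(3 11 8 12) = [2, 1, 6, 11, 0, 5, 16, 7, 12, 9, 4, 8, 3, 13, 14, 15, 10]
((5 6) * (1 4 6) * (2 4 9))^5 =((1 9 2 4 6 5))^5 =(1 5 6 4 2 9)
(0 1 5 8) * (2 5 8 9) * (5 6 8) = (0 1 5 9 2 6 8) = [1, 5, 6, 3, 4, 9, 8, 7, 0, 2]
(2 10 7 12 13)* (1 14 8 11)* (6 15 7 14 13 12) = [0, 13, 10, 3, 4, 5, 15, 6, 11, 9, 14, 1, 12, 2, 8, 7] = (1 13 2 10 14 8 11)(6 15 7)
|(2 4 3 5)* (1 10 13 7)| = 4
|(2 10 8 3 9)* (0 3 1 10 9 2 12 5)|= 6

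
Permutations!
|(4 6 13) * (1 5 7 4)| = 6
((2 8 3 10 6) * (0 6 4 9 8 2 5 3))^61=((0 6 5 3 10 4 9 8))^61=(0 4 5 8 10 6 9 3)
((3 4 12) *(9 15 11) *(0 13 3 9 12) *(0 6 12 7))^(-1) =(0 7 11 15 9 12 6 4 3 13)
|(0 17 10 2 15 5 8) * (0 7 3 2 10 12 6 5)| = |(0 17 12 6 5 8 7 3 2 15)| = 10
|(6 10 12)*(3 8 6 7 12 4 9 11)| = |(3 8 6 10 4 9 11)(7 12)| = 14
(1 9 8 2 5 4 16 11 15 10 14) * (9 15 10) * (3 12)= [0, 15, 5, 12, 16, 4, 6, 7, 2, 8, 14, 10, 3, 13, 1, 9, 11]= (1 15 9 8 2 5 4 16 11 10 14)(3 12)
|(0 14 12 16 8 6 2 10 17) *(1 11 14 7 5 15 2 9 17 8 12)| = |(0 7 5 15 2 10 8 6 9 17)(1 11 14)(12 16)| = 30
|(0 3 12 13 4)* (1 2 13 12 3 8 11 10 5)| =|(0 8 11 10 5 1 2 13 4)| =9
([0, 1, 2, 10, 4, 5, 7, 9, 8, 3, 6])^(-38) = [0, 1, 2, 6, 4, 5, 9, 3, 8, 10, 7]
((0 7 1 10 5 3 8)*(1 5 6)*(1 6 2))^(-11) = (0 8 3 5 7)(1 10 2)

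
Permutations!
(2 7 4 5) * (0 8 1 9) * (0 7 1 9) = (0 8 9 7 4 5 2 1) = [8, 0, 1, 3, 5, 2, 6, 4, 9, 7]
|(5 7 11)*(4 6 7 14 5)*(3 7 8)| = 6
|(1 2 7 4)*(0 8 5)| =12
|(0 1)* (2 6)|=|(0 1)(2 6)|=2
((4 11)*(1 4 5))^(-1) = ((1 4 11 5))^(-1) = (1 5 11 4)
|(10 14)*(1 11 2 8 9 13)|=6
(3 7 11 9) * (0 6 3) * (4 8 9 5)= [6, 1, 2, 7, 8, 4, 3, 11, 9, 0, 10, 5]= (0 6 3 7 11 5 4 8 9)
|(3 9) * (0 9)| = 3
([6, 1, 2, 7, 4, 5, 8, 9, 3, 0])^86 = (0 8 7)(3 9 6)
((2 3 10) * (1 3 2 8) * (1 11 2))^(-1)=(1 2 11 8 10 3)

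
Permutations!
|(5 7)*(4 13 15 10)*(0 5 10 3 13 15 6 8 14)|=11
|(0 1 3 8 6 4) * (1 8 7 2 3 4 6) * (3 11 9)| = 20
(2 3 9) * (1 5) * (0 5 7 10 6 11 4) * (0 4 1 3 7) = (0 5 3 9 2 7 10 6 11 1) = [5, 0, 7, 9, 4, 3, 11, 10, 8, 2, 6, 1]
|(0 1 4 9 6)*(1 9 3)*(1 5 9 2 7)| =9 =|(0 2 7 1 4 3 5 9 6)|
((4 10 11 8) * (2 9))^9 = ((2 9)(4 10 11 8))^9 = (2 9)(4 10 11 8)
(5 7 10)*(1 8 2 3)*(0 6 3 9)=[6, 8, 9, 1, 4, 7, 3, 10, 2, 0, 5]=(0 6 3 1 8 2 9)(5 7 10)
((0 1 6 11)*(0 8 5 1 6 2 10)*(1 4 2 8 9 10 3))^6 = (0 6 11 9 10)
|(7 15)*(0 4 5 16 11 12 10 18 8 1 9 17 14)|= 26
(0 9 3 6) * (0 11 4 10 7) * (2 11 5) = (0 9 3 6 5 2 11 4 10 7) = [9, 1, 11, 6, 10, 2, 5, 0, 8, 3, 7, 4]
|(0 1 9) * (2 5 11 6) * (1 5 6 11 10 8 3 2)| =|(11)(0 5 10 8 3 2 6 1 9)| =9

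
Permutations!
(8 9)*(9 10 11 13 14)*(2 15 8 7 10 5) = (2 15 8 5)(7 10 11 13 14 9) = [0, 1, 15, 3, 4, 2, 6, 10, 5, 7, 11, 13, 12, 14, 9, 8]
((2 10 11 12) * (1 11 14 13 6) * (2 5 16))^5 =((1 11 12 5 16 2 10 14 13 6))^5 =(1 2)(5 13)(6 16)(10 11)(12 14)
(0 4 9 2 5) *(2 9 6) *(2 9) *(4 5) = (0 5)(2 4 6 9) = [5, 1, 4, 3, 6, 0, 9, 7, 8, 2]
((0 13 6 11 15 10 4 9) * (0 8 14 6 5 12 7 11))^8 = (0 4 12 14 15 13 9 7 6 10 5 8 11)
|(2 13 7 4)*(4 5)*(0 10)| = 10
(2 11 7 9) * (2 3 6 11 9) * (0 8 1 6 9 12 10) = (0 8 1 6 11 7 2 12 10)(3 9) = [8, 6, 12, 9, 4, 5, 11, 2, 1, 3, 0, 7, 10]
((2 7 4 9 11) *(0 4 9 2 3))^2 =((0 4 2 7 9 11 3))^2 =(0 2 9 3 4 7 11)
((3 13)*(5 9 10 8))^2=((3 13)(5 9 10 8))^2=(13)(5 10)(8 9)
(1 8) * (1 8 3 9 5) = (1 3 9 5) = [0, 3, 2, 9, 4, 1, 6, 7, 8, 5]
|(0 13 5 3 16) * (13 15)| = 6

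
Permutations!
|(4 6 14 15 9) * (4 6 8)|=4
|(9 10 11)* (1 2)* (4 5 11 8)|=6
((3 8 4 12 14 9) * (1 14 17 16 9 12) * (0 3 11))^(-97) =((0 3 8 4 1 14 12 17 16 9 11))^(-97) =(0 8 1 12 16 11 3 4 14 17 9)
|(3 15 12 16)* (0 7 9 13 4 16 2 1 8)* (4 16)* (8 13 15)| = 11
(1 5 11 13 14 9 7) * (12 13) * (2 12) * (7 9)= (1 5 11 2 12 13 14 7)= [0, 5, 12, 3, 4, 11, 6, 1, 8, 9, 10, 2, 13, 14, 7]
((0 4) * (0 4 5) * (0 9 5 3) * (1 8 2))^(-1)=(0 3)(1 2 8)(5 9)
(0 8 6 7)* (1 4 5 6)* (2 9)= (0 8 1 4 5 6 7)(2 9)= [8, 4, 9, 3, 5, 6, 7, 0, 1, 2]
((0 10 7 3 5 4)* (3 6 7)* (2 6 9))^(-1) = (0 4 5 3 10)(2 9 7 6)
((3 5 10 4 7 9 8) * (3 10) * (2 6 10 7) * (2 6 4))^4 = (10)(7 9 8)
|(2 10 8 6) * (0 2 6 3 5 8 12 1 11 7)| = |(0 2 10 12 1 11 7)(3 5 8)| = 21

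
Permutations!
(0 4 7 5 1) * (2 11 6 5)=(0 4 7 2 11 6 5 1)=[4, 0, 11, 3, 7, 1, 5, 2, 8, 9, 10, 6]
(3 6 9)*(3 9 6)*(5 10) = [0, 1, 2, 3, 4, 10, 6, 7, 8, 9, 5] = (5 10)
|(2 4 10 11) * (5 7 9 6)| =4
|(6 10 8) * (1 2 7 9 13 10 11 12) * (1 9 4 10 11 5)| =|(1 2 7 4 10 8 6 5)(9 13 11 12)| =8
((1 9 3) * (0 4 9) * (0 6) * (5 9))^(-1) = ((0 4 5 9 3 1 6))^(-1) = (0 6 1 3 9 5 4)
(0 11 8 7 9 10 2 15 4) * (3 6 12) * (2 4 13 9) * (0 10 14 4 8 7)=(0 11 7 2 15 13 9 14 4 10 8)(3 6 12)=[11, 1, 15, 6, 10, 5, 12, 2, 0, 14, 8, 7, 3, 9, 4, 13]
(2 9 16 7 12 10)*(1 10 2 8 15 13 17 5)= [0, 10, 9, 3, 4, 1, 6, 12, 15, 16, 8, 11, 2, 17, 14, 13, 7, 5]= (1 10 8 15 13 17 5)(2 9 16 7 12)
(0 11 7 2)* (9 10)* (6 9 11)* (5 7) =(0 6 9 10 11 5 7 2) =[6, 1, 0, 3, 4, 7, 9, 2, 8, 10, 11, 5]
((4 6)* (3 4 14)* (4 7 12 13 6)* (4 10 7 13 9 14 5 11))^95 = (3 7 5 14 10 6 9 4 13 12 11)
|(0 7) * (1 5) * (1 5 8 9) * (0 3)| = 3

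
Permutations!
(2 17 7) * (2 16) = [0, 1, 17, 3, 4, 5, 6, 16, 8, 9, 10, 11, 12, 13, 14, 15, 2, 7] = (2 17 7 16)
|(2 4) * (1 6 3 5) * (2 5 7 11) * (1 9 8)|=|(1 6 3 7 11 2 4 5 9 8)|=10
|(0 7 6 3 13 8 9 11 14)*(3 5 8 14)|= 10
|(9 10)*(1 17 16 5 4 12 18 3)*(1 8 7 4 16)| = |(1 17)(3 8 7 4 12 18)(5 16)(9 10)| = 6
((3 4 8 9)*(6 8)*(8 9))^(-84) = ((3 4 6 9))^(-84) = (9)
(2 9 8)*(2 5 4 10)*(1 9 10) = (1 9 8 5 4)(2 10) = [0, 9, 10, 3, 1, 4, 6, 7, 5, 8, 2]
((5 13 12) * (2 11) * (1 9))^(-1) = ((1 9)(2 11)(5 13 12))^(-1) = (1 9)(2 11)(5 12 13)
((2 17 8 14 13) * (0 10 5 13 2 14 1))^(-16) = ((0 10 5 13 14 2 17 8 1))^(-16) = (0 5 14 17 1 10 13 2 8)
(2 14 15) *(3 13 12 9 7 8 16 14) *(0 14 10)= [14, 1, 3, 13, 4, 5, 6, 8, 16, 7, 0, 11, 9, 12, 15, 2, 10]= (0 14 15 2 3 13 12 9 7 8 16 10)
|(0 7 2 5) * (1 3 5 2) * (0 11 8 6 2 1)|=14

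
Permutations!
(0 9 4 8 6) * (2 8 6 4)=(0 9 2 8 4 6)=[9, 1, 8, 3, 6, 5, 0, 7, 4, 2]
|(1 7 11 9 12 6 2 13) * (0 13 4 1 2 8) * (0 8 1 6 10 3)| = |(0 13 2 4 6 1 7 11 9 12 10 3)| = 12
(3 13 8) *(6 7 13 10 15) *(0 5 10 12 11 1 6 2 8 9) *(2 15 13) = [5, 6, 8, 12, 4, 10, 7, 2, 3, 0, 13, 1, 11, 9, 14, 15] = (15)(0 5 10 13 9)(1 6 7 2 8 3 12 11)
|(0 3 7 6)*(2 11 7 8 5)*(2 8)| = |(0 3 2 11 7 6)(5 8)| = 6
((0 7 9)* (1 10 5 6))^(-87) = (1 10 5 6)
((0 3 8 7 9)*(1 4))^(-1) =(0 9 7 8 3)(1 4) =((0 3 8 7 9)(1 4))^(-1)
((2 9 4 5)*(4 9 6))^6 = (9)(2 4)(5 6)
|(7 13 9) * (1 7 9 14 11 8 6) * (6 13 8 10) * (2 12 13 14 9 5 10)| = 12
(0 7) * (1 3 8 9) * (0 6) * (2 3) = (0 7 6)(1 2 3 8 9) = [7, 2, 3, 8, 4, 5, 0, 6, 9, 1]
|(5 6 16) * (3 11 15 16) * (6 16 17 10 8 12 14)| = |(3 11 15 17 10 8 12 14 6)(5 16)| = 18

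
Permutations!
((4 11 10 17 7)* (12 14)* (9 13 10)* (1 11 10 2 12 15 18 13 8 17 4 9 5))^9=(2 15)(4 10)(7 9 8 17)(12 18)(13 14)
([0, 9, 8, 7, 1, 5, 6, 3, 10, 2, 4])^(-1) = (1 4 10 8 2 9)(3 7)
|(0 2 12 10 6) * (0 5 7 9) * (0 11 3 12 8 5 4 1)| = |(0 2 8 5 7 9 11 3 12 10 6 4 1)| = 13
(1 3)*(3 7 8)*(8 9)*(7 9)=(1 9 8 3)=[0, 9, 2, 1, 4, 5, 6, 7, 3, 8]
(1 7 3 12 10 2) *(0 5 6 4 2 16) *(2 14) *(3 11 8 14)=(0 5 6 4 3 12 10 16)(1 7 11 8 14 2)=[5, 7, 1, 12, 3, 6, 4, 11, 14, 9, 16, 8, 10, 13, 2, 15, 0]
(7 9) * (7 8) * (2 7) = (2 7 9 8) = [0, 1, 7, 3, 4, 5, 6, 9, 2, 8]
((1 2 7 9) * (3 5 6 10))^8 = (10)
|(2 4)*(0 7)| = 2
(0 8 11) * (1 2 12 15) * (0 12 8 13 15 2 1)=[13, 1, 8, 3, 4, 5, 6, 7, 11, 9, 10, 12, 2, 15, 14, 0]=(0 13 15)(2 8 11 12)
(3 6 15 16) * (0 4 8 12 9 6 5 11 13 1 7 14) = [4, 7, 2, 5, 8, 11, 15, 14, 12, 6, 10, 13, 9, 1, 0, 16, 3] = (0 4 8 12 9 6 15 16 3 5 11 13 1 7 14)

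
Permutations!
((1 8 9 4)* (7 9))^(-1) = ((1 8 7 9 4))^(-1) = (1 4 9 7 8)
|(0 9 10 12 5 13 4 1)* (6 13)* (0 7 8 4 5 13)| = 28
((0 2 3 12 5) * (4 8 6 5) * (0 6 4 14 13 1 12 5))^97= (0 3 6 2 5)(1 12 14 13)(4 8)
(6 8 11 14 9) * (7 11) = (6 8 7 11 14 9) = [0, 1, 2, 3, 4, 5, 8, 11, 7, 6, 10, 14, 12, 13, 9]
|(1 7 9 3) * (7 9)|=|(1 9 3)|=3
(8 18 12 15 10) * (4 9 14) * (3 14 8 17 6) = [0, 1, 2, 14, 9, 5, 3, 7, 18, 8, 17, 11, 15, 13, 4, 10, 16, 6, 12] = (3 14 4 9 8 18 12 15 10 17 6)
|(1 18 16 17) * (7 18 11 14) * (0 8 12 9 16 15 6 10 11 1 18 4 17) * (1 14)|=10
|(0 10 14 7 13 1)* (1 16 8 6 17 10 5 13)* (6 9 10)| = 10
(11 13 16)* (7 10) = (7 10)(11 13 16) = [0, 1, 2, 3, 4, 5, 6, 10, 8, 9, 7, 13, 12, 16, 14, 15, 11]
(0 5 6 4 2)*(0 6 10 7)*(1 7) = [5, 7, 6, 3, 2, 10, 4, 0, 8, 9, 1] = (0 5 10 1 7)(2 6 4)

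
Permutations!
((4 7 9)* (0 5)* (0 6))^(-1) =((0 5 6)(4 7 9))^(-1) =(0 6 5)(4 9 7)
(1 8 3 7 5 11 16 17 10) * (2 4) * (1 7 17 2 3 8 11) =(1 11 16 2 4 3 17 10 7 5) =[0, 11, 4, 17, 3, 1, 6, 5, 8, 9, 7, 16, 12, 13, 14, 15, 2, 10]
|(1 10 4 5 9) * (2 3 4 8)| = 8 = |(1 10 8 2 3 4 5 9)|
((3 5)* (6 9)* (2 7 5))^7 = ((2 7 5 3)(6 9))^7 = (2 3 5 7)(6 9)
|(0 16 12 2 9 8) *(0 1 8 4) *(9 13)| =|(0 16 12 2 13 9 4)(1 8)| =14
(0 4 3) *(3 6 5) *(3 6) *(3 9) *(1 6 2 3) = [4, 6, 3, 0, 9, 2, 5, 7, 8, 1] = (0 4 9 1 6 5 2 3)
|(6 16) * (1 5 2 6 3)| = 6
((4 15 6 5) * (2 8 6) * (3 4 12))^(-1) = ((2 8 6 5 12 3 4 15))^(-1) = (2 15 4 3 12 5 6 8)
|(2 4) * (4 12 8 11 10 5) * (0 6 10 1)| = |(0 6 10 5 4 2 12 8 11 1)| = 10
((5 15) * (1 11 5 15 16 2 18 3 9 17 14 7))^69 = (1 16 3 14 11 2 9 7 5 18 17)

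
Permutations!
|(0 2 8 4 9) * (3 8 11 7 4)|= 6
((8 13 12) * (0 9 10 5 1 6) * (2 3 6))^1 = (0 9 10 5 1 2 3 6)(8 13 12)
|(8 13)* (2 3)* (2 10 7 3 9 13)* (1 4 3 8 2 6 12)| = 24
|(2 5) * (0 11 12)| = 6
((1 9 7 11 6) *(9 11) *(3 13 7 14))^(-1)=(1 6 11)(3 14 9 7 13)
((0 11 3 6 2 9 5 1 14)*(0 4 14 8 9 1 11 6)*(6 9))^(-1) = ((0 9 5 11 3)(1 8 6 2)(4 14))^(-1) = (0 3 11 5 9)(1 2 6 8)(4 14)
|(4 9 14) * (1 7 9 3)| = |(1 7 9 14 4 3)| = 6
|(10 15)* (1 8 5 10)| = 5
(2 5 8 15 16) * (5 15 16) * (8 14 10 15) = (2 8 16)(5 14 10 15) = [0, 1, 8, 3, 4, 14, 6, 7, 16, 9, 15, 11, 12, 13, 10, 5, 2]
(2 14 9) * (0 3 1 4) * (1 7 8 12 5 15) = (0 3 7 8 12 5 15 1 4)(2 14 9) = [3, 4, 14, 7, 0, 15, 6, 8, 12, 2, 10, 11, 5, 13, 9, 1]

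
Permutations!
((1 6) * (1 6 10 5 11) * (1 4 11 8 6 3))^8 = (11)(1 5 6)(3 10 8)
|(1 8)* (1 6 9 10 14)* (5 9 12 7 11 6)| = |(1 8 5 9 10 14)(6 12 7 11)| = 12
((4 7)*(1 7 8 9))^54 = ((1 7 4 8 9))^54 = (1 9 8 4 7)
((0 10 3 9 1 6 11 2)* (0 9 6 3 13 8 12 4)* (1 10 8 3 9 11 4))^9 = (0 4 6 3 13 10 9 1 12 8)(2 11)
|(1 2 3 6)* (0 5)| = |(0 5)(1 2 3 6)| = 4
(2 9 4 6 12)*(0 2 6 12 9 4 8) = [2, 1, 4, 3, 12, 5, 9, 7, 0, 8, 10, 11, 6] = (0 2 4 12 6 9 8)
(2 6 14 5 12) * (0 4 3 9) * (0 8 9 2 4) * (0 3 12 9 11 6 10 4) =[3, 1, 10, 2, 12, 9, 14, 7, 11, 8, 4, 6, 0, 13, 5] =(0 3 2 10 4 12)(5 9 8 11 6 14)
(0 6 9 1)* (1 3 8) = (0 6 9 3 8 1) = [6, 0, 2, 8, 4, 5, 9, 7, 1, 3]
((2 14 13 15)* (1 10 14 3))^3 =(1 13 3 14 2 10 15)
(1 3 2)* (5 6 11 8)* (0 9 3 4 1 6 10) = [9, 4, 6, 2, 1, 10, 11, 7, 5, 3, 0, 8] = (0 9 3 2 6 11 8 5 10)(1 4)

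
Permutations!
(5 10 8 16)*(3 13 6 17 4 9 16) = (3 13 6 17 4 9 16 5 10 8) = [0, 1, 2, 13, 9, 10, 17, 7, 3, 16, 8, 11, 12, 6, 14, 15, 5, 4]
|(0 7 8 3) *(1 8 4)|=|(0 7 4 1 8 3)|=6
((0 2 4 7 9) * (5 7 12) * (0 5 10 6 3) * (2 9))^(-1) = (0 3 6 10 12 4 2 7 5 9)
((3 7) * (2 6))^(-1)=(2 6)(3 7)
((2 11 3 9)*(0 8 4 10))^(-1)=((0 8 4 10)(2 11 3 9))^(-1)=(0 10 4 8)(2 9 3 11)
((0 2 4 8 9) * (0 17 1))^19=((0 2 4 8 9 17 1))^19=(0 17 8 2 1 9 4)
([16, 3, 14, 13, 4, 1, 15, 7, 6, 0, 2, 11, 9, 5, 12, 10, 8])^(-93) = [14, 5, 6, 1, 4, 13, 0, 7, 9, 2, 8, 11, 10, 3, 15, 16, 12]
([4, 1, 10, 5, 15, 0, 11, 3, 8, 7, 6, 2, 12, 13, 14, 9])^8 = (0 4 15 9 7 3 5)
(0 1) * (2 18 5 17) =[1, 0, 18, 3, 4, 17, 6, 7, 8, 9, 10, 11, 12, 13, 14, 15, 16, 2, 5] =(0 1)(2 18 5 17)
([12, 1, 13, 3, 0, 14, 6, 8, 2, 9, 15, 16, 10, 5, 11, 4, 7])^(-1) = [4, 1, 8, 3, 15, 13, 6, 16, 7, 9, 12, 14, 0, 2, 5, 10, 11]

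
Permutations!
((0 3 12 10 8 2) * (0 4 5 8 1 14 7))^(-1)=(0 7 14 1 10 12 3)(2 8 5 4)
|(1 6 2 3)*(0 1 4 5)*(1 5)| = |(0 5)(1 6 2 3 4)| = 10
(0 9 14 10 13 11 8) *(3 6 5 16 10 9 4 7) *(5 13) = [4, 1, 2, 6, 7, 16, 13, 3, 0, 14, 5, 8, 12, 11, 9, 15, 10] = (0 4 7 3 6 13 11 8)(5 16 10)(9 14)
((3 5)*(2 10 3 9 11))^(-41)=(2 10 3 5 9 11)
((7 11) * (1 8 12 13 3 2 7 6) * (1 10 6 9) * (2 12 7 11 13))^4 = (1 3 9 13 11 7 2 8 12) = ((1 8 7 13 3 12 2 11 9)(6 10))^4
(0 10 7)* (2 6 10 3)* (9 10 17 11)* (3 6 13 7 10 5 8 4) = (0 6 17 11 9 5 8 4 3 2 13 7) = [6, 1, 13, 2, 3, 8, 17, 0, 4, 5, 10, 9, 12, 7, 14, 15, 16, 11]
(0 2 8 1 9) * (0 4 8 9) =[2, 0, 9, 3, 8, 5, 6, 7, 1, 4] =(0 2 9 4 8 1)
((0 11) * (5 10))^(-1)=((0 11)(5 10))^(-1)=(0 11)(5 10)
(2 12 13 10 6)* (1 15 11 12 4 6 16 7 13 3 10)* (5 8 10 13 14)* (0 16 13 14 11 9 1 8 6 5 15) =[16, 0, 4, 14, 5, 6, 2, 11, 10, 1, 13, 12, 3, 8, 15, 9, 7] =(0 16 7 11 12 3 14 15 9 1)(2 4 5 6)(8 10 13)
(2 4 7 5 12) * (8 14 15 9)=(2 4 7 5 12)(8 14 15 9)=[0, 1, 4, 3, 7, 12, 6, 5, 14, 8, 10, 11, 2, 13, 15, 9]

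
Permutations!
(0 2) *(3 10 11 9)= (0 2)(3 10 11 9)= [2, 1, 0, 10, 4, 5, 6, 7, 8, 3, 11, 9]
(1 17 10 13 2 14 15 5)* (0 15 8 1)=(0 15 5)(1 17 10 13 2 14 8)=[15, 17, 14, 3, 4, 0, 6, 7, 1, 9, 13, 11, 12, 2, 8, 5, 16, 10]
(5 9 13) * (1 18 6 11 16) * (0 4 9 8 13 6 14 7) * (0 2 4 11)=(0 11 16 1 18 14 7 2 4 9 6)(5 8 13)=[11, 18, 4, 3, 9, 8, 0, 2, 13, 6, 10, 16, 12, 5, 7, 15, 1, 17, 14]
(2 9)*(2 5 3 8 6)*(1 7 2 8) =(1 7 2 9 5 3)(6 8) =[0, 7, 9, 1, 4, 3, 8, 2, 6, 5]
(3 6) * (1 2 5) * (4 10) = [0, 2, 5, 6, 10, 1, 3, 7, 8, 9, 4] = (1 2 5)(3 6)(4 10)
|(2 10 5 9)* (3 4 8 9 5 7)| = |(2 10 7 3 4 8 9)| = 7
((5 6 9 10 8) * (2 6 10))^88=(2 6 9)(5 10 8)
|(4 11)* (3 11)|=|(3 11 4)|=3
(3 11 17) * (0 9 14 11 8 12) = [9, 1, 2, 8, 4, 5, 6, 7, 12, 14, 10, 17, 0, 13, 11, 15, 16, 3] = (0 9 14 11 17 3 8 12)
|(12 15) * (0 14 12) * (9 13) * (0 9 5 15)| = |(0 14 12)(5 15 9 13)| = 12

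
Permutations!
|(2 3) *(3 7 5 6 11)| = 6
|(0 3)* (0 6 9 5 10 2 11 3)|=7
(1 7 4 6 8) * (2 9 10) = (1 7 4 6 8)(2 9 10) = [0, 7, 9, 3, 6, 5, 8, 4, 1, 10, 2]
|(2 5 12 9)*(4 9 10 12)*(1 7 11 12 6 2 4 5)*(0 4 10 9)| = 8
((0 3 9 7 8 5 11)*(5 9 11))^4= (0 3 11)(7 8 9)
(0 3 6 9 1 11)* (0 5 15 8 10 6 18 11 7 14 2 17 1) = (0 3 18 11 5 15 8 10 6 9)(1 7 14 2 17) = [3, 7, 17, 18, 4, 15, 9, 14, 10, 0, 6, 5, 12, 13, 2, 8, 16, 1, 11]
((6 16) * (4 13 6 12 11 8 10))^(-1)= (4 10 8 11 12 16 6 13)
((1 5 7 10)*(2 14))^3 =(1 10 7 5)(2 14)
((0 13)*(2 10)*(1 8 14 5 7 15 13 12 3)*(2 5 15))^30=((0 12 3 1 8 14 15 13)(2 10 5 7))^30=(0 15 8 3)(1 12 13 14)(2 5)(7 10)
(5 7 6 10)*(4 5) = (4 5 7 6 10) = [0, 1, 2, 3, 5, 7, 10, 6, 8, 9, 4]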